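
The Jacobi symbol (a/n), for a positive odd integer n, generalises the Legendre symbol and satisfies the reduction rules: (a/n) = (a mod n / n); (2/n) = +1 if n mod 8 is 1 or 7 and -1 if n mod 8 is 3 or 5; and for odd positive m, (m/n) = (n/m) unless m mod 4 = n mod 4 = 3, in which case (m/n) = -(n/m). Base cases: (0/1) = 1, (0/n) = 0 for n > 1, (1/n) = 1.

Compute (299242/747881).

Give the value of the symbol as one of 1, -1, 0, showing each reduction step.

factor out 2^1: 299242 = 2^1·149621; with 747881 mod 8 = 1, (2/747881) = +1; sign now +1; continue with (149621/747881)
flip (149621/747881) -> (747881/149621): both odd, 149621 mod 4 = 1, 747881 mod 4 = 1, so the flip contributes +1; sign now +1
(747881/149621): 747881 mod 149621 = 149397, so (747881/149621) = (149397/149621)
flip (149397/149621) -> (149621/149397): both odd, 149397 mod 4 = 1, 149621 mod 4 = 1, so the flip contributes +1; sign now +1
(149621/149397): 149621 mod 149397 = 224, so (149621/149397) = (224/149397)
factor out 2^5: 224 = 2^5·7; with 149397 mod 8 = 5, (2/149397) = -1; sign now -1; continue with (7/149397)
flip (7/149397) -> (149397/7): both odd, 7 mod 4 = 3, 149397 mod 4 = 1, so the flip contributes +1; sign now -1
(149397/7): 149397 mod 7 = 3, so (149397/7) = (3/7)
flip (3/7) -> (7/3): both odd, 3 mod 4 = 3, 7 mod 4 = 3, so the flip contributes -1; sign now +1
(7/3): 7 mod 3 = 1, so (7/3) = (1/3)
reached (1/3) = 1, so the symbol is +1

1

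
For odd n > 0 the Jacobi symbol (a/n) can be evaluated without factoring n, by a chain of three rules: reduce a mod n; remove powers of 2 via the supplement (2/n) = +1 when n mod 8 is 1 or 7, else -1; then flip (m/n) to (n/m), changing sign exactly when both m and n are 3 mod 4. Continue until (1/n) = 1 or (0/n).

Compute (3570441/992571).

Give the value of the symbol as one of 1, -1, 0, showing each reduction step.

0

(3570441/992571): 3570441 mod 992571 = 592728, so (3570441/992571) = (592728/992571)
factor out 2^3: 592728 = 2^3·74091; with 992571 mod 8 = 3, (2/992571) = -1; sign now -1; continue with (74091/992571)
flip (74091/992571) -> (992571/74091): both odd, 74091 mod 4 = 3, 992571 mod 4 = 3, so the flip contributes -1; sign now +1
(992571/74091): 992571 mod 74091 = 29388, so (992571/74091) = (29388/74091)
factor out 2^2: 29388 = 2^2·7347; with 74091 mod 8 = 3, (2/74091) = -1; sign now +1; continue with (7347/74091)
flip (7347/74091) -> (74091/7347): both odd, 7347 mod 4 = 3, 74091 mod 4 = 3, so the flip contributes -1; sign now -1
(74091/7347): 74091 mod 7347 = 621, so (74091/7347) = (621/7347)
flip (621/7347) -> (7347/621): both odd, 621 mod 4 = 1, 7347 mod 4 = 3, so the flip contributes +1; sign now -1
(7347/621): 7347 mod 621 = 516, so (7347/621) = (516/621)
factor out 2^2: 516 = 2^2·129; with 621 mod 8 = 5, (2/621) = -1; sign now -1; continue with (129/621)
flip (129/621) -> (621/129): both odd, 129 mod 4 = 1, 621 mod 4 = 1, so the flip contributes +1; sign now -1
(621/129): 621 mod 129 = 105, so (621/129) = (105/129)
flip (105/129) -> (129/105): both odd, 105 mod 4 = 1, 129 mod 4 = 1, so the flip contributes +1; sign now -1
(129/105): 129 mod 105 = 24, so (129/105) = (24/105)
factor out 2^3: 24 = 2^3·3; with 105 mod 8 = 1, (2/105) = +1; sign now -1; continue with (3/105)
flip (3/105) -> (105/3): both odd, 3 mod 4 = 3, 105 mod 4 = 1, so the flip contributes +1; sign now -1
(105/3): 105 mod 3 = 0, so (105/3) = (0/3)
reached (0/3); gcd(a, n) > 1, so (0/3) = 0 and the symbol is 0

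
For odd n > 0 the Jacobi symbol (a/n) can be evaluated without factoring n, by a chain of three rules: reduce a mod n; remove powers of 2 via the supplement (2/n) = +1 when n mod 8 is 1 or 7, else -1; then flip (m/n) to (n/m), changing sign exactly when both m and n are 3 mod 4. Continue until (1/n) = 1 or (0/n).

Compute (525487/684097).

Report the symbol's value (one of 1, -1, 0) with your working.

0

reciprocity: (525487/684097) = +1·(684097/525487) since 525487 mod 4 = 3, 684097 mod 4 = 1; sign now +1
(684097/525487) = (158610/525487)   [reduce mod 525487]
158610 = 2^1·79305; (2/525487) = +1 since 525487 mod 8 = 7, so (158610/525487) = (+1)^1·(79305/525487); sign now +1
reciprocity: (79305/525487) = +1·(525487/79305) since 79305 mod 4 = 1, 525487 mod 4 = 3; sign now +1
(525487/79305) = (49657/79305)   [reduce mod 79305]
reciprocity: (49657/79305) = +1·(79305/49657) since 49657 mod 4 = 1, 79305 mod 4 = 1; sign now +1
(79305/49657) = (29648/49657)   [reduce mod 49657]
29648 = 2^4·1853; (2/49657) = +1 since 49657 mod 8 = 1, so (29648/49657) = (+1)^4·(1853/49657); sign now +1
reciprocity: (1853/49657) = +1·(49657/1853) since 1853 mod 4 = 1, 49657 mod 4 = 1; sign now +1
(49657/1853) = (1479/1853)   [reduce mod 1853]
reciprocity: (1479/1853) = +1·(1853/1479) since 1479 mod 4 = 3, 1853 mod 4 = 1; sign now +1
(1853/1479) = (374/1479)   [reduce mod 1479]
374 = 2^1·187; (2/1479) = +1 since 1479 mod 8 = 7, so (374/1479) = (+1)^1·(187/1479); sign now +1
reciprocity: (187/1479) = -1·(1479/187) since 187 mod 4 = 3, 1479 mod 4 = 3; sign now -1
(1479/187) = (170/187)   [reduce mod 187]
170 = 2^1·85; (2/187) = -1 since 187 mod 8 = 3, so (170/187) = (-1)^1·(85/187); sign now +1
reciprocity: (85/187) = +1·(187/85) since 85 mod 4 = 1, 187 mod 4 = 3; sign now +1
(187/85) = (17/85)   [reduce mod 85]
reciprocity: (17/85) = +1·(85/17) since 17 mod 4 = 1, 85 mod 4 = 1; sign now +1
(85/17) = (0/17)   [reduce mod 17]
(0/17) = 0   [gcd(a, n) > 1]; final value = 0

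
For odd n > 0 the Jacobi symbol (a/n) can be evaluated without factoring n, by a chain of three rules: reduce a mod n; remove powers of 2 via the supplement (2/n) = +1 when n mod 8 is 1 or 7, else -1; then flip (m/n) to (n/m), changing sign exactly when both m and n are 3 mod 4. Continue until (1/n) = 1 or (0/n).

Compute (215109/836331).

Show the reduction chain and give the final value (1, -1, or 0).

0

reciprocity: (215109/836331) = +1·(836331/215109) since 215109 mod 4 = 1, 836331 mod 4 = 3; sign now +1
(836331/215109) = (191004/215109)   [reduce mod 215109]
191004 = 2^2·47751; (2/215109) = -1 since 215109 mod 8 = 5, so (191004/215109) = (-1)^2·(47751/215109); sign now +1
reciprocity: (47751/215109) = +1·(215109/47751) since 47751 mod 4 = 3, 215109 mod 4 = 1; sign now +1
(215109/47751) = (24105/47751)   [reduce mod 47751]
reciprocity: (24105/47751) = +1·(47751/24105) since 24105 mod 4 = 1, 47751 mod 4 = 3; sign now +1
(47751/24105) = (23646/24105)   [reduce mod 24105]
23646 = 2^1·11823; (2/24105) = +1 since 24105 mod 8 = 1, so (23646/24105) = (+1)^1·(11823/24105); sign now +1
reciprocity: (11823/24105) = +1·(24105/11823) since 11823 mod 4 = 3, 24105 mod 4 = 1; sign now +1
(24105/11823) = (459/11823)   [reduce mod 11823]
reciprocity: (459/11823) = -1·(11823/459) since 459 mod 4 = 3, 11823 mod 4 = 3; sign now -1
(11823/459) = (348/459)   [reduce mod 459]
348 = 2^2·87; (2/459) = -1 since 459 mod 8 = 3, so (348/459) = (-1)^2·(87/459); sign now -1
reciprocity: (87/459) = -1·(459/87) since 87 mod 4 = 3, 459 mod 4 = 3; sign now +1
(459/87) = (24/87)   [reduce mod 87]
24 = 2^3·3; (2/87) = +1 since 87 mod 8 = 7, so (24/87) = (+1)^3·(3/87); sign now +1
reciprocity: (3/87) = -1·(87/3) since 3 mod 4 = 3, 87 mod 4 = 3; sign now -1
(87/3) = (0/3)   [reduce mod 3]
(0/3) = 0   [gcd(a, n) > 1]; final value = 0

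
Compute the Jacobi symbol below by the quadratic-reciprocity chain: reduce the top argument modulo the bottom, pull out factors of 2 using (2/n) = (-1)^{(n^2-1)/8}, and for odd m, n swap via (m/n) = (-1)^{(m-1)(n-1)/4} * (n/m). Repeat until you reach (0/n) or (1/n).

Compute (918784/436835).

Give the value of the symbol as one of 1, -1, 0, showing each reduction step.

(918784/436835): 918784 mod 436835 = 45114, so (918784/436835) = (45114/436835)
factor out 2^1: 45114 = 2^1·22557; with 436835 mod 8 = 3, (2/436835) = -1; sign now -1; continue with (22557/436835)
flip (22557/436835) -> (436835/22557): both odd, 22557 mod 4 = 1, 436835 mod 4 = 3, so the flip contributes +1; sign now -1
(436835/22557): 436835 mod 22557 = 8252, so (436835/22557) = (8252/22557)
factor out 2^2: 8252 = 2^2·2063; with 22557 mod 8 = 5, (2/22557) = -1; sign now -1; continue with (2063/22557)
flip (2063/22557) -> (22557/2063): both odd, 2063 mod 4 = 3, 22557 mod 4 = 1, so the flip contributes +1; sign now -1
(22557/2063): 22557 mod 2063 = 1927, so (22557/2063) = (1927/2063)
flip (1927/2063) -> (2063/1927): both odd, 1927 mod 4 = 3, 2063 mod 4 = 3, so the flip contributes -1; sign now +1
(2063/1927): 2063 mod 1927 = 136, so (2063/1927) = (136/1927)
factor out 2^3: 136 = 2^3·17; with 1927 mod 8 = 7, (2/1927) = +1; sign now +1; continue with (17/1927)
flip (17/1927) -> (1927/17): both odd, 17 mod 4 = 1, 1927 mod 4 = 3, so the flip contributes +1; sign now +1
(1927/17): 1927 mod 17 = 6, so (1927/17) = (6/17)
factor out 2^1: 6 = 2^1·3; with 17 mod 8 = 1, (2/17) = +1; sign now +1; continue with (3/17)
flip (3/17) -> (17/3): both odd, 3 mod 4 = 3, 17 mod 4 = 1, so the flip contributes +1; sign now +1
(17/3): 17 mod 3 = 2, so (17/3) = (2/3)
factor out 2^1: 2 = 2^1·1; with 3 mod 8 = 3, (2/3) = -1; sign now -1; continue with (1/3)
reached (1/3) = 1, so the symbol is -1

-1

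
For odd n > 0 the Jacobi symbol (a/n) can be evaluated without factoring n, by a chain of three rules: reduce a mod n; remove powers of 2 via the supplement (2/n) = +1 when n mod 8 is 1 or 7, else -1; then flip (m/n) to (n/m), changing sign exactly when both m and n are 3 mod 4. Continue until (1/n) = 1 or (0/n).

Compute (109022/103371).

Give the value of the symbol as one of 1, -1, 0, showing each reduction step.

(109022/103371): 109022 mod 103371 = 5651, so (109022/103371) = (5651/103371)
flip (5651/103371) -> (103371/5651): both odd, 5651 mod 4 = 3, 103371 mod 4 = 3, so the flip contributes -1; sign now -1
(103371/5651): 103371 mod 5651 = 1653, so (103371/5651) = (1653/5651)
flip (1653/5651) -> (5651/1653): both odd, 1653 mod 4 = 1, 5651 mod 4 = 3, so the flip contributes +1; sign now -1
(5651/1653): 5651 mod 1653 = 692, so (5651/1653) = (692/1653)
factor out 2^2: 692 = 2^2·173; with 1653 mod 8 = 5, (2/1653) = -1; sign now -1; continue with (173/1653)
flip (173/1653) -> (1653/173): both odd, 173 mod 4 = 1, 1653 mod 4 = 1, so the flip contributes +1; sign now -1
(1653/173): 1653 mod 173 = 96, so (1653/173) = (96/173)
factor out 2^5: 96 = 2^5·3; with 173 mod 8 = 5, (2/173) = -1; sign now +1; continue with (3/173)
flip (3/173) -> (173/3): both odd, 3 mod 4 = 3, 173 mod 4 = 1, so the flip contributes +1; sign now +1
(173/3): 173 mod 3 = 2, so (173/3) = (2/3)
factor out 2^1: 2 = 2^1·1; with 3 mod 8 = 3, (2/3) = -1; sign now -1; continue with (1/3)
reached (1/3) = 1, so the symbol is -1

-1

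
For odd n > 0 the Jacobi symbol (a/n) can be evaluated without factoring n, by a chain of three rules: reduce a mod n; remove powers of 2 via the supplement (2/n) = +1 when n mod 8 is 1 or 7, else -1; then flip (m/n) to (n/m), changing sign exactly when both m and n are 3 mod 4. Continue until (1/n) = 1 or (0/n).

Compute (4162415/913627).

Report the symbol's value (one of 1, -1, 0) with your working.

(4162415/913627) = (507907/913627)   [reduce mod 913627]
reciprocity: (507907/913627) = -1·(913627/507907) since 507907 mod 4 = 3, 913627 mod 4 = 3; sign now -1
(913627/507907) = (405720/507907)   [reduce mod 507907]
405720 = 2^3·50715; (2/507907) = -1 since 507907 mod 8 = 3, so (405720/507907) = (-1)^3·(50715/507907); sign now +1
reciprocity: (50715/507907) = -1·(507907/50715) since 50715 mod 4 = 3, 507907 mod 4 = 3; sign now -1
(507907/50715) = (757/50715)   [reduce mod 50715]
reciprocity: (757/50715) = +1·(50715/757) since 757 mod 4 = 1, 50715 mod 4 = 3; sign now -1
(50715/757) = (753/757)   [reduce mod 757]
reciprocity: (753/757) = +1·(757/753) since 753 mod 4 = 1, 757 mod 4 = 1; sign now -1
(757/753) = (4/753)   [reduce mod 753]
4 = 2^2·1; (2/753) = +1 since 753 mod 8 = 1, so (4/753) = (+1)^2·(1/753); sign now -1
(1/753) = 1; final value = sign = -1

-1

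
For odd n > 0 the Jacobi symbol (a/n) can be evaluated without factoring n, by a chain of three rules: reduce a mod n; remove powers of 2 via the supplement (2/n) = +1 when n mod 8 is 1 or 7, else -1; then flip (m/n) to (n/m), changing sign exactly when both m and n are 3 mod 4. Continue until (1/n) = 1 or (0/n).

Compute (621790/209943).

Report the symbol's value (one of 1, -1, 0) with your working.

(621790/209943) = (201904/209943)   [reduce mod 209943]
201904 = 2^4·12619; (2/209943) = +1 since 209943 mod 8 = 7, so (201904/209943) = (+1)^4·(12619/209943); sign now +1
reciprocity: (12619/209943) = -1·(209943/12619) since 12619 mod 4 = 3, 209943 mod 4 = 3; sign now -1
(209943/12619) = (8039/12619)   [reduce mod 12619]
reciprocity: (8039/12619) = -1·(12619/8039) since 8039 mod 4 = 3, 12619 mod 4 = 3; sign now +1
(12619/8039) = (4580/8039)   [reduce mod 8039]
4580 = 2^2·1145; (2/8039) = +1 since 8039 mod 8 = 7, so (4580/8039) = (+1)^2·(1145/8039); sign now +1
reciprocity: (1145/8039) = +1·(8039/1145) since 1145 mod 4 = 1, 8039 mod 4 = 3; sign now +1
(8039/1145) = (24/1145)   [reduce mod 1145]
24 = 2^3·3; (2/1145) = +1 since 1145 mod 8 = 1, so (24/1145) = (+1)^3·(3/1145); sign now +1
reciprocity: (3/1145) = +1·(1145/3) since 3 mod 4 = 3, 1145 mod 4 = 1; sign now +1
(1145/3) = (2/3)   [reduce mod 3]
2 = 2^1·1; (2/3) = -1 since 3 mod 8 = 3, so (2/3) = (-1)^1·(1/3); sign now -1
(1/3) = 1; final value = sign = -1

-1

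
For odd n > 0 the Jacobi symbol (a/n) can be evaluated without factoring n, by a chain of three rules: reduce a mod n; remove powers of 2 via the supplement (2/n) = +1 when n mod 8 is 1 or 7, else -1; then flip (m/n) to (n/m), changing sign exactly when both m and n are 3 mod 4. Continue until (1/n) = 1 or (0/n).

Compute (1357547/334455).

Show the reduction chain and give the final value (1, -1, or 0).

(1357547/334455): 1357547 mod 334455 = 19727, so (1357547/334455) = (19727/334455)
flip (19727/334455) -> (334455/19727): both odd, 19727 mod 4 = 3, 334455 mod 4 = 3, so the flip contributes -1; sign now -1
(334455/19727): 334455 mod 19727 = 18823, so (334455/19727) = (18823/19727)
flip (18823/19727) -> (19727/18823): both odd, 18823 mod 4 = 3, 19727 mod 4 = 3, so the flip contributes -1; sign now +1
(19727/18823): 19727 mod 18823 = 904, so (19727/18823) = (904/18823)
factor out 2^3: 904 = 2^3·113; with 18823 mod 8 = 7, (2/18823) = +1; sign now +1; continue with (113/18823)
flip (113/18823) -> (18823/113): both odd, 113 mod 4 = 1, 18823 mod 4 = 3, so the flip contributes +1; sign now +1
(18823/113): 18823 mod 113 = 65, so (18823/113) = (65/113)
flip (65/113) -> (113/65): both odd, 65 mod 4 = 1, 113 mod 4 = 1, so the flip contributes +1; sign now +1
(113/65): 113 mod 65 = 48, so (113/65) = (48/65)
factor out 2^4: 48 = 2^4·3; with 65 mod 8 = 1, (2/65) = +1; sign now +1; continue with (3/65)
flip (3/65) -> (65/3): both odd, 3 mod 4 = 3, 65 mod 4 = 1, so the flip contributes +1; sign now +1
(65/3): 65 mod 3 = 2, so (65/3) = (2/3)
factor out 2^1: 2 = 2^1·1; with 3 mod 8 = 3, (2/3) = -1; sign now -1; continue with (1/3)
reached (1/3) = 1, so the symbol is -1

-1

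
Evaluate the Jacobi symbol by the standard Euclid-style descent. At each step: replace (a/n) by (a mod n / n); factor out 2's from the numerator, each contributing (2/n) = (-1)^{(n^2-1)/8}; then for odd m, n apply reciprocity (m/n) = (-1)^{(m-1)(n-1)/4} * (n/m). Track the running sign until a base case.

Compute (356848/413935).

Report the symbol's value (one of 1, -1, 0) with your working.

factor out 2^4: 356848 = 2^4·22303; with 413935 mod 8 = 7, (2/413935) = +1; sign now +1; continue with (22303/413935)
flip (22303/413935) -> (413935/22303): both odd, 22303 mod 4 = 3, 413935 mod 4 = 3, so the flip contributes -1; sign now -1
(413935/22303): 413935 mod 22303 = 12481, so (413935/22303) = (12481/22303)
flip (12481/22303) -> (22303/12481): both odd, 12481 mod 4 = 1, 22303 mod 4 = 3, so the flip contributes +1; sign now -1
(22303/12481): 22303 mod 12481 = 9822, so (22303/12481) = (9822/12481)
factor out 2^1: 9822 = 2^1·4911; with 12481 mod 8 = 1, (2/12481) = +1; sign now -1; continue with (4911/12481)
flip (4911/12481) -> (12481/4911): both odd, 4911 mod 4 = 3, 12481 mod 4 = 1, so the flip contributes +1; sign now -1
(12481/4911): 12481 mod 4911 = 2659, so (12481/4911) = (2659/4911)
flip (2659/4911) -> (4911/2659): both odd, 2659 mod 4 = 3, 4911 mod 4 = 3, so the flip contributes -1; sign now +1
(4911/2659): 4911 mod 2659 = 2252, so (4911/2659) = (2252/2659)
factor out 2^2: 2252 = 2^2·563; with 2659 mod 8 = 3, (2/2659) = -1; sign now +1; continue with (563/2659)
flip (563/2659) -> (2659/563): both odd, 563 mod 4 = 3, 2659 mod 4 = 3, so the flip contributes -1; sign now -1
(2659/563): 2659 mod 563 = 407, so (2659/563) = (407/563)
flip (407/563) -> (563/407): both odd, 407 mod 4 = 3, 563 mod 4 = 3, so the flip contributes -1; sign now +1
(563/407): 563 mod 407 = 156, so (563/407) = (156/407)
factor out 2^2: 156 = 2^2·39; with 407 mod 8 = 7, (2/407) = +1; sign now +1; continue with (39/407)
flip (39/407) -> (407/39): both odd, 39 mod 4 = 3, 407 mod 4 = 3, so the flip contributes -1; sign now -1
(407/39): 407 mod 39 = 17, so (407/39) = (17/39)
flip (17/39) -> (39/17): both odd, 17 mod 4 = 1, 39 mod 4 = 3, so the flip contributes +1; sign now -1
(39/17): 39 mod 17 = 5, so (39/17) = (5/17)
flip (5/17) -> (17/5): both odd, 5 mod 4 = 1, 17 mod 4 = 1, so the flip contributes +1; sign now -1
(17/5): 17 mod 5 = 2, so (17/5) = (2/5)
factor out 2^1: 2 = 2^1·1; with 5 mod 8 = 5, (2/5) = -1; sign now +1; continue with (1/5)
reached (1/5) = 1, so the symbol is +1

1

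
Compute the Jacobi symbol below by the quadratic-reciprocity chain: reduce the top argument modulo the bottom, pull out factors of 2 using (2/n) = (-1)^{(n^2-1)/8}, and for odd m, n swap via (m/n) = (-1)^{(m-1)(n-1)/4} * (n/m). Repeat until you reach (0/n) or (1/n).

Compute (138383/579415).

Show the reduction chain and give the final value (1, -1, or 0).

-1

reciprocity: (138383/579415) = -1·(579415/138383) since 138383 mod 4 = 3, 579415 mod 4 = 3; sign now -1
(579415/138383) = (25883/138383)   [reduce mod 138383]
reciprocity: (25883/138383) = -1·(138383/25883) since 25883 mod 4 = 3, 138383 mod 4 = 3; sign now +1
(138383/25883) = (8968/25883)   [reduce mod 25883]
8968 = 2^3·1121; (2/25883) = -1 since 25883 mod 8 = 3, so (8968/25883) = (-1)^3·(1121/25883); sign now -1
reciprocity: (1121/25883) = +1·(25883/1121) since 1121 mod 4 = 1, 25883 mod 4 = 3; sign now -1
(25883/1121) = (100/1121)   [reduce mod 1121]
100 = 2^2·25; (2/1121) = +1 since 1121 mod 8 = 1, so (100/1121) = (+1)^2·(25/1121); sign now -1
reciprocity: (25/1121) = +1·(1121/25) since 25 mod 4 = 1, 1121 mod 4 = 1; sign now -1
(1121/25) = (21/25)   [reduce mod 25]
reciprocity: (21/25) = +1·(25/21) since 21 mod 4 = 1, 25 mod 4 = 1; sign now -1
(25/21) = (4/21)   [reduce mod 21]
4 = 2^2·1; (2/21) = -1 since 21 mod 8 = 5, so (4/21) = (-1)^2·(1/21); sign now -1
(1/21) = 1; final value = sign = -1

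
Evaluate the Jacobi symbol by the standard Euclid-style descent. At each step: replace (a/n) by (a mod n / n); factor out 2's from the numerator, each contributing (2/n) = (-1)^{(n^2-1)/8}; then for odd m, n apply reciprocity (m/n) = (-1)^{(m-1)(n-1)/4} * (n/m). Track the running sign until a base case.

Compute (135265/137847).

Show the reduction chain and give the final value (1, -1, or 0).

-1

reciprocity: (135265/137847) = +1·(137847/135265) since 135265 mod 4 = 1, 137847 mod 4 = 3; sign now +1
(137847/135265) = (2582/135265)   [reduce mod 135265]
2582 = 2^1·1291; (2/135265) = +1 since 135265 mod 8 = 1, so (2582/135265) = (+1)^1·(1291/135265); sign now +1
reciprocity: (1291/135265) = +1·(135265/1291) since 1291 mod 4 = 3, 135265 mod 4 = 1; sign now +1
(135265/1291) = (1001/1291)   [reduce mod 1291]
reciprocity: (1001/1291) = +1·(1291/1001) since 1001 mod 4 = 1, 1291 mod 4 = 3; sign now +1
(1291/1001) = (290/1001)   [reduce mod 1001]
290 = 2^1·145; (2/1001) = +1 since 1001 mod 8 = 1, so (290/1001) = (+1)^1·(145/1001); sign now +1
reciprocity: (145/1001) = +1·(1001/145) since 145 mod 4 = 1, 1001 mod 4 = 1; sign now +1
(1001/145) = (131/145)   [reduce mod 145]
reciprocity: (131/145) = +1·(145/131) since 131 mod 4 = 3, 145 mod 4 = 1; sign now +1
(145/131) = (14/131)   [reduce mod 131]
14 = 2^1·7; (2/131) = -1 since 131 mod 8 = 3, so (14/131) = (-1)^1·(7/131); sign now -1
reciprocity: (7/131) = -1·(131/7) since 7 mod 4 = 3, 131 mod 4 = 3; sign now +1
(131/7) = (5/7)   [reduce mod 7]
reciprocity: (5/7) = +1·(7/5) since 5 mod 4 = 1, 7 mod 4 = 3; sign now +1
(7/5) = (2/5)   [reduce mod 5]
2 = 2^1·1; (2/5) = -1 since 5 mod 8 = 5, so (2/5) = (-1)^1·(1/5); sign now -1
(1/5) = 1; final value = sign = -1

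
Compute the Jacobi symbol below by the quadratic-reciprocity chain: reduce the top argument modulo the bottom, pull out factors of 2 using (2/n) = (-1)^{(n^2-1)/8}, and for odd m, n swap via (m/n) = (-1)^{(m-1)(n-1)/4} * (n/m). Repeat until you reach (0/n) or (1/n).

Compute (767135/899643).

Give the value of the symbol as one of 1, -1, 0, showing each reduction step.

flip (767135/899643) -> (899643/767135): both odd, 767135 mod 4 = 3, 899643 mod 4 = 3, so the flip contributes -1; sign now -1
(899643/767135): 899643 mod 767135 = 132508, so (899643/767135) = (132508/767135)
factor out 2^2: 132508 = 2^2·33127; with 767135 mod 8 = 7, (2/767135) = +1; sign now -1; continue with (33127/767135)
flip (33127/767135) -> (767135/33127): both odd, 33127 mod 4 = 3, 767135 mod 4 = 3, so the flip contributes -1; sign now +1
(767135/33127): 767135 mod 33127 = 5214, so (767135/33127) = (5214/33127)
factor out 2^1: 5214 = 2^1·2607; with 33127 mod 8 = 7, (2/33127) = +1; sign now +1; continue with (2607/33127)
flip (2607/33127) -> (33127/2607): both odd, 2607 mod 4 = 3, 33127 mod 4 = 3, so the flip contributes -1; sign now -1
(33127/2607): 33127 mod 2607 = 1843, so (33127/2607) = (1843/2607)
flip (1843/2607) -> (2607/1843): both odd, 1843 mod 4 = 3, 2607 mod 4 = 3, so the flip contributes -1; sign now +1
(2607/1843): 2607 mod 1843 = 764, so (2607/1843) = (764/1843)
factor out 2^2: 764 = 2^2·191; with 1843 mod 8 = 3, (2/1843) = -1; sign now +1; continue with (191/1843)
flip (191/1843) -> (1843/191): both odd, 191 mod 4 = 3, 1843 mod 4 = 3, so the flip contributes -1; sign now -1
(1843/191): 1843 mod 191 = 124, so (1843/191) = (124/191)
factor out 2^2: 124 = 2^2·31; with 191 mod 8 = 7, (2/191) = +1; sign now -1; continue with (31/191)
flip (31/191) -> (191/31): both odd, 31 mod 4 = 3, 191 mod 4 = 3, so the flip contributes -1; sign now +1
(191/31): 191 mod 31 = 5, so (191/31) = (5/31)
flip (5/31) -> (31/5): both odd, 5 mod 4 = 1, 31 mod 4 = 3, so the flip contributes +1; sign now +1
(31/5): 31 mod 5 = 1, so (31/5) = (1/5)
reached (1/5) = 1, so the symbol is +1

1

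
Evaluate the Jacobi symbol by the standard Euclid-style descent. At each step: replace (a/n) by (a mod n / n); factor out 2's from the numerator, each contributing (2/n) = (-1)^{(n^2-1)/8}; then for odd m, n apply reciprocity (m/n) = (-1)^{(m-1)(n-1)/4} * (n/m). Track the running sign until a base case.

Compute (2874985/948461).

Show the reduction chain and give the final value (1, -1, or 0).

0

(2874985/948461): 2874985 mod 948461 = 29602, so (2874985/948461) = (29602/948461)
factor out 2^1: 29602 = 2^1·14801; with 948461 mod 8 = 5, (2/948461) = -1; sign now -1; continue with (14801/948461)
flip (14801/948461) -> (948461/14801): both odd, 14801 mod 4 = 1, 948461 mod 4 = 1, so the flip contributes +1; sign now -1
(948461/14801): 948461 mod 14801 = 1197, so (948461/14801) = (1197/14801)
flip (1197/14801) -> (14801/1197): both odd, 1197 mod 4 = 1, 14801 mod 4 = 1, so the flip contributes +1; sign now -1
(14801/1197): 14801 mod 1197 = 437, so (14801/1197) = (437/1197)
flip (437/1197) -> (1197/437): both odd, 437 mod 4 = 1, 1197 mod 4 = 1, so the flip contributes +1; sign now -1
(1197/437): 1197 mod 437 = 323, so (1197/437) = (323/437)
flip (323/437) -> (437/323): both odd, 323 mod 4 = 3, 437 mod 4 = 1, so the flip contributes +1; sign now -1
(437/323): 437 mod 323 = 114, so (437/323) = (114/323)
factor out 2^1: 114 = 2^1·57; with 323 mod 8 = 3, (2/323) = -1; sign now +1; continue with (57/323)
flip (57/323) -> (323/57): both odd, 57 mod 4 = 1, 323 mod 4 = 3, so the flip contributes +1; sign now +1
(323/57): 323 mod 57 = 38, so (323/57) = (38/57)
factor out 2^1: 38 = 2^1·19; with 57 mod 8 = 1, (2/57) = +1; sign now +1; continue with (19/57)
flip (19/57) -> (57/19): both odd, 19 mod 4 = 3, 57 mod 4 = 1, so the flip contributes +1; sign now +1
(57/19): 57 mod 19 = 0, so (57/19) = (0/19)
reached (0/19); gcd(a, n) > 1, so (0/19) = 0 and the symbol is 0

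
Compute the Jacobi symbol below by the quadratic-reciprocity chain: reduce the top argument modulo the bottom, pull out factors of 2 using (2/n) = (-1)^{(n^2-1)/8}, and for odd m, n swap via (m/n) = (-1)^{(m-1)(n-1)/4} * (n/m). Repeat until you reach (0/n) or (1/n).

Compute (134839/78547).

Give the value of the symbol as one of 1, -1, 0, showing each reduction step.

(134839/78547): 134839 mod 78547 = 56292, so (134839/78547) = (56292/78547)
factor out 2^2: 56292 = 2^2·14073; with 78547 mod 8 = 3, (2/78547) = -1; sign now +1; continue with (14073/78547)
flip (14073/78547) -> (78547/14073): both odd, 14073 mod 4 = 1, 78547 mod 4 = 3, so the flip contributes +1; sign now +1
(78547/14073): 78547 mod 14073 = 8182, so (78547/14073) = (8182/14073)
factor out 2^1: 8182 = 2^1·4091; with 14073 mod 8 = 1, (2/14073) = +1; sign now +1; continue with (4091/14073)
flip (4091/14073) -> (14073/4091): both odd, 4091 mod 4 = 3, 14073 mod 4 = 1, so the flip contributes +1; sign now +1
(14073/4091): 14073 mod 4091 = 1800, so (14073/4091) = (1800/4091)
factor out 2^3: 1800 = 2^3·225; with 4091 mod 8 = 3, (2/4091) = -1; sign now -1; continue with (225/4091)
flip (225/4091) -> (4091/225): both odd, 225 mod 4 = 1, 4091 mod 4 = 3, so the flip contributes +1; sign now -1
(4091/225): 4091 mod 225 = 41, so (4091/225) = (41/225)
flip (41/225) -> (225/41): both odd, 41 mod 4 = 1, 225 mod 4 = 1, so the flip contributes +1; sign now -1
(225/41): 225 mod 41 = 20, so (225/41) = (20/41)
factor out 2^2: 20 = 2^2·5; with 41 mod 8 = 1, (2/41) = +1; sign now -1; continue with (5/41)
flip (5/41) -> (41/5): both odd, 5 mod 4 = 1, 41 mod 4 = 1, so the flip contributes +1; sign now -1
(41/5): 41 mod 5 = 1, so (41/5) = (1/5)
reached (1/5) = 1, so the symbol is -1

-1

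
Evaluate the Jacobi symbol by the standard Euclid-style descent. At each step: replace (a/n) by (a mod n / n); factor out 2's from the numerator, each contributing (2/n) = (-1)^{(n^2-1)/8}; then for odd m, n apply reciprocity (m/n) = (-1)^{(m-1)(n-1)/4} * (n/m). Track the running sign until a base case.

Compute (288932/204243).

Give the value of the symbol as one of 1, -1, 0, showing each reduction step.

(288932/204243): 288932 mod 204243 = 84689, so (288932/204243) = (84689/204243)
flip (84689/204243) -> (204243/84689): both odd, 84689 mod 4 = 1, 204243 mod 4 = 3, so the flip contributes +1; sign now +1
(204243/84689): 204243 mod 84689 = 34865, so (204243/84689) = (34865/84689)
flip (34865/84689) -> (84689/34865): both odd, 34865 mod 4 = 1, 84689 mod 4 = 1, so the flip contributes +1; sign now +1
(84689/34865): 84689 mod 34865 = 14959, so (84689/34865) = (14959/34865)
flip (14959/34865) -> (34865/14959): both odd, 14959 mod 4 = 3, 34865 mod 4 = 1, so the flip contributes +1; sign now +1
(34865/14959): 34865 mod 14959 = 4947, so (34865/14959) = (4947/14959)
flip (4947/14959) -> (14959/4947): both odd, 4947 mod 4 = 3, 14959 mod 4 = 3, so the flip contributes -1; sign now -1
(14959/4947): 14959 mod 4947 = 118, so (14959/4947) = (118/4947)
factor out 2^1: 118 = 2^1·59; with 4947 mod 8 = 3, (2/4947) = -1; sign now +1; continue with (59/4947)
flip (59/4947) -> (4947/59): both odd, 59 mod 4 = 3, 4947 mod 4 = 3, so the flip contributes -1; sign now -1
(4947/59): 4947 mod 59 = 50, so (4947/59) = (50/59)
factor out 2^1: 50 = 2^1·25; with 59 mod 8 = 3, (2/59) = -1; sign now +1; continue with (25/59)
flip (25/59) -> (59/25): both odd, 25 mod 4 = 1, 59 mod 4 = 3, so the flip contributes +1; sign now +1
(59/25): 59 mod 25 = 9, so (59/25) = (9/25)
flip (9/25) -> (25/9): both odd, 9 mod 4 = 1, 25 mod 4 = 1, so the flip contributes +1; sign now +1
(25/9): 25 mod 9 = 7, so (25/9) = (7/9)
flip (7/9) -> (9/7): both odd, 7 mod 4 = 3, 9 mod 4 = 1, so the flip contributes +1; sign now +1
(9/7): 9 mod 7 = 2, so (9/7) = (2/7)
factor out 2^1: 2 = 2^1·1; with 7 mod 8 = 7, (2/7) = +1; sign now +1; continue with (1/7)
reached (1/7) = 1, so the symbol is +1

1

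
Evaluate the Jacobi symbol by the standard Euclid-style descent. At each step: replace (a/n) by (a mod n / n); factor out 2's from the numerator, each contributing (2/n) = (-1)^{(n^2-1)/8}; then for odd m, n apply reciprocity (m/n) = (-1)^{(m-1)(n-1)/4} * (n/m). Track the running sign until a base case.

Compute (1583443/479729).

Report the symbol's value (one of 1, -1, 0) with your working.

1

(1583443/479729): 1583443 mod 479729 = 144256, so (1583443/479729) = (144256/479729)
factor out 2^7: 144256 = 2^7·1127; with 479729 mod 8 = 1, (2/479729) = +1; sign now +1; continue with (1127/479729)
flip (1127/479729) -> (479729/1127): both odd, 1127 mod 4 = 3, 479729 mod 4 = 1, so the flip contributes +1; sign now +1
(479729/1127): 479729 mod 1127 = 754, so (479729/1127) = (754/1127)
factor out 2^1: 754 = 2^1·377; with 1127 mod 8 = 7, (2/1127) = +1; sign now +1; continue with (377/1127)
flip (377/1127) -> (1127/377): both odd, 377 mod 4 = 1, 1127 mod 4 = 3, so the flip contributes +1; sign now +1
(1127/377): 1127 mod 377 = 373, so (1127/377) = (373/377)
flip (373/377) -> (377/373): both odd, 373 mod 4 = 1, 377 mod 4 = 1, so the flip contributes +1; sign now +1
(377/373): 377 mod 373 = 4, so (377/373) = (4/373)
factor out 2^2: 4 = 2^2·1; with 373 mod 8 = 5, (2/373) = -1; sign now +1; continue with (1/373)
reached (1/373) = 1, so the symbol is +1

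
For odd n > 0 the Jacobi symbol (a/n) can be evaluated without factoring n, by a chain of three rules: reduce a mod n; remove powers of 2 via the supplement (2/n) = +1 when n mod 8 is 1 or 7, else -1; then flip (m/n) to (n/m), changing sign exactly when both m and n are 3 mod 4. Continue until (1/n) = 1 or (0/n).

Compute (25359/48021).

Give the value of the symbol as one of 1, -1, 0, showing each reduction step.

flip (25359/48021) -> (48021/25359): both odd, 25359 mod 4 = 3, 48021 mod 4 = 1, so the flip contributes +1; sign now +1
(48021/25359): 48021 mod 25359 = 22662, so (48021/25359) = (22662/25359)
factor out 2^1: 22662 = 2^1·11331; with 25359 mod 8 = 7, (2/25359) = +1; sign now +1; continue with (11331/25359)
flip (11331/25359) -> (25359/11331): both odd, 11331 mod 4 = 3, 25359 mod 4 = 3, so the flip contributes -1; sign now -1
(25359/11331): 25359 mod 11331 = 2697, so (25359/11331) = (2697/11331)
flip (2697/11331) -> (11331/2697): both odd, 2697 mod 4 = 1, 11331 mod 4 = 3, so the flip contributes +1; sign now -1
(11331/2697): 11331 mod 2697 = 543, so (11331/2697) = (543/2697)
flip (543/2697) -> (2697/543): both odd, 543 mod 4 = 3, 2697 mod 4 = 1, so the flip contributes +1; sign now -1
(2697/543): 2697 mod 543 = 525, so (2697/543) = (525/543)
flip (525/543) -> (543/525): both odd, 525 mod 4 = 1, 543 mod 4 = 3, so the flip contributes +1; sign now -1
(543/525): 543 mod 525 = 18, so (543/525) = (18/525)
factor out 2^1: 18 = 2^1·9; with 525 mod 8 = 5, (2/525) = -1; sign now +1; continue with (9/525)
flip (9/525) -> (525/9): both odd, 9 mod 4 = 1, 525 mod 4 = 1, so the flip contributes +1; sign now +1
(525/9): 525 mod 9 = 3, so (525/9) = (3/9)
flip (3/9) -> (9/3): both odd, 3 mod 4 = 3, 9 mod 4 = 1, so the flip contributes +1; sign now +1
(9/3): 9 mod 3 = 0, so (9/3) = (0/3)
reached (0/3); gcd(a, n) > 1, so (0/3) = 0 and the symbol is 0

0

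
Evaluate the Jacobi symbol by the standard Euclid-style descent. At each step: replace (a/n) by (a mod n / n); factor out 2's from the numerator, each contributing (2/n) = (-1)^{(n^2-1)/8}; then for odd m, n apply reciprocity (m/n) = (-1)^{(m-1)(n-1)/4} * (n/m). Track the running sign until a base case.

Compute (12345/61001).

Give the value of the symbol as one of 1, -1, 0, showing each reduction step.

1

reciprocity: (12345/61001) = +1·(61001/12345) since 12345 mod 4 = 1, 61001 mod 4 = 1; sign now +1
(61001/12345) = (11621/12345)   [reduce mod 12345]
reciprocity: (11621/12345) = +1·(12345/11621) since 11621 mod 4 = 1, 12345 mod 4 = 1; sign now +1
(12345/11621) = (724/11621)   [reduce mod 11621]
724 = 2^2·181; (2/11621) = -1 since 11621 mod 8 = 5, so (724/11621) = (-1)^2·(181/11621); sign now +1
reciprocity: (181/11621) = +1·(11621/181) since 181 mod 4 = 1, 11621 mod 4 = 1; sign now +1
(11621/181) = (37/181)   [reduce mod 181]
reciprocity: (37/181) = +1·(181/37) since 37 mod 4 = 1, 181 mod 4 = 1; sign now +1
(181/37) = (33/37)   [reduce mod 37]
reciprocity: (33/37) = +1·(37/33) since 33 mod 4 = 1, 37 mod 4 = 1; sign now +1
(37/33) = (4/33)   [reduce mod 33]
4 = 2^2·1; (2/33) = +1 since 33 mod 8 = 1, so (4/33) = (+1)^2·(1/33); sign now +1
(1/33) = 1; final value = sign = +1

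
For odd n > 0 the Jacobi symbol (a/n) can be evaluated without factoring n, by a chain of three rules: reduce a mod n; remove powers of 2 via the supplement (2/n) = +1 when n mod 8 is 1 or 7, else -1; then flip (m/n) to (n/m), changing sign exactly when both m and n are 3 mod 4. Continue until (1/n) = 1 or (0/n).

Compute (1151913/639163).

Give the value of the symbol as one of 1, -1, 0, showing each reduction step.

(1151913/639163) = (512750/639163)   [reduce mod 639163]
512750 = 2^1·256375; (2/639163) = -1 since 639163 mod 8 = 3, so (512750/639163) = (-1)^1·(256375/639163); sign now -1
reciprocity: (256375/639163) = -1·(639163/256375) since 256375 mod 4 = 3, 639163 mod 4 = 3; sign now +1
(639163/256375) = (126413/256375)   [reduce mod 256375]
reciprocity: (126413/256375) = +1·(256375/126413) since 126413 mod 4 = 1, 256375 mod 4 = 3; sign now +1
(256375/126413) = (3549/126413)   [reduce mod 126413]
reciprocity: (3549/126413) = +1·(126413/3549) since 3549 mod 4 = 1, 126413 mod 4 = 1; sign now +1
(126413/3549) = (2198/3549)   [reduce mod 3549]
2198 = 2^1·1099; (2/3549) = -1 since 3549 mod 8 = 5, so (2198/3549) = (-1)^1·(1099/3549); sign now -1
reciprocity: (1099/3549) = +1·(3549/1099) since 1099 mod 4 = 3, 3549 mod 4 = 1; sign now -1
(3549/1099) = (252/1099)   [reduce mod 1099]
252 = 2^2·63; (2/1099) = -1 since 1099 mod 8 = 3, so (252/1099) = (-1)^2·(63/1099); sign now -1
reciprocity: (63/1099) = -1·(1099/63) since 63 mod 4 = 3, 1099 mod 4 = 3; sign now +1
(1099/63) = (28/63)   [reduce mod 63]
28 = 2^2·7; (2/63) = +1 since 63 mod 8 = 7, so (28/63) = (+1)^2·(7/63); sign now +1
reciprocity: (7/63) = -1·(63/7) since 7 mod 4 = 3, 63 mod 4 = 3; sign now -1
(63/7) = (0/7)   [reduce mod 7]
(0/7) = 0   [gcd(a, n) > 1]; final value = 0

0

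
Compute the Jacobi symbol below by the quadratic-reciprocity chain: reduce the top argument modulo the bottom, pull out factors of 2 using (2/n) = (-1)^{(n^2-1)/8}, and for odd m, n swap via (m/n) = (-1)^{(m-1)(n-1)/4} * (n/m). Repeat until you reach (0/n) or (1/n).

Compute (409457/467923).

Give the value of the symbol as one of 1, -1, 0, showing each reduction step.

-1

reciprocity: (409457/467923) = +1·(467923/409457) since 409457 mod 4 = 1, 467923 mod 4 = 3; sign now +1
(467923/409457) = (58466/409457)   [reduce mod 409457]
58466 = 2^1·29233; (2/409457) = +1 since 409457 mod 8 = 1, so (58466/409457) = (+1)^1·(29233/409457); sign now +1
reciprocity: (29233/409457) = +1·(409457/29233) since 29233 mod 4 = 1, 409457 mod 4 = 1; sign now +1
(409457/29233) = (195/29233)   [reduce mod 29233]
reciprocity: (195/29233) = +1·(29233/195) since 195 mod 4 = 3, 29233 mod 4 = 1; sign now +1
(29233/195) = (178/195)   [reduce mod 195]
178 = 2^1·89; (2/195) = -1 since 195 mod 8 = 3, so (178/195) = (-1)^1·(89/195); sign now -1
reciprocity: (89/195) = +1·(195/89) since 89 mod 4 = 1, 195 mod 4 = 3; sign now -1
(195/89) = (17/89)   [reduce mod 89]
reciprocity: (17/89) = +1·(89/17) since 17 mod 4 = 1, 89 mod 4 = 1; sign now -1
(89/17) = (4/17)   [reduce mod 17]
4 = 2^2·1; (2/17) = +1 since 17 mod 8 = 1, so (4/17) = (+1)^2·(1/17); sign now -1
(1/17) = 1; final value = sign = -1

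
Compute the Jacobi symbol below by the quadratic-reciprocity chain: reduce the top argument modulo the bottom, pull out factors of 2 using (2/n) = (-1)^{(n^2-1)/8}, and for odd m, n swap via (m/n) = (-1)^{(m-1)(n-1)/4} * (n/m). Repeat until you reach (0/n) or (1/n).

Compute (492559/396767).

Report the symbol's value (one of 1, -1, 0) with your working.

(492559/396767) = (95792/396767)   [reduce mod 396767]
95792 = 2^4·5987; (2/396767) = +1 since 396767 mod 8 = 7, so (95792/396767) = (+1)^4·(5987/396767); sign now +1
reciprocity: (5987/396767) = -1·(396767/5987) since 5987 mod 4 = 3, 396767 mod 4 = 3; sign now -1
(396767/5987) = (1625/5987)   [reduce mod 5987]
reciprocity: (1625/5987) = +1·(5987/1625) since 1625 mod 4 = 1, 5987 mod 4 = 3; sign now -1
(5987/1625) = (1112/1625)   [reduce mod 1625]
1112 = 2^3·139; (2/1625) = +1 since 1625 mod 8 = 1, so (1112/1625) = (+1)^3·(139/1625); sign now -1
reciprocity: (139/1625) = +1·(1625/139) since 139 mod 4 = 3, 1625 mod 4 = 1; sign now -1
(1625/139) = (96/139)   [reduce mod 139]
96 = 2^5·3; (2/139) = -1 since 139 mod 8 = 3, so (96/139) = (-1)^5·(3/139); sign now +1
reciprocity: (3/139) = -1·(139/3) since 3 mod 4 = 3, 139 mod 4 = 3; sign now -1
(139/3) = (1/3)   [reduce mod 3]
(1/3) = 1; final value = sign = -1

-1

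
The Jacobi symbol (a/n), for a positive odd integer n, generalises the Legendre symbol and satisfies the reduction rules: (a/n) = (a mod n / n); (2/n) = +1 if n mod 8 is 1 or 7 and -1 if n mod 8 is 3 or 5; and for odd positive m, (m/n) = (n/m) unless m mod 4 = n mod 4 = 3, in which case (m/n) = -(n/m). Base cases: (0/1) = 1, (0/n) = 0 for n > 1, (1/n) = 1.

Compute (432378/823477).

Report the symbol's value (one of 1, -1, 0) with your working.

432378 = 2^1·216189; (2/823477) = -1 since 823477 mod 8 = 5, so (432378/823477) = (-1)^1·(216189/823477); sign now -1
reciprocity: (216189/823477) = +1·(823477/216189) since 216189 mod 4 = 1, 823477 mod 4 = 1; sign now -1
(823477/216189) = (174910/216189)   [reduce mod 216189]
174910 = 2^1·87455; (2/216189) = -1 since 216189 mod 8 = 5, so (174910/216189) = (-1)^1·(87455/216189); sign now +1
reciprocity: (87455/216189) = +1·(216189/87455) since 87455 mod 4 = 3, 216189 mod 4 = 1; sign now +1
(216189/87455) = (41279/87455)   [reduce mod 87455]
reciprocity: (41279/87455) = -1·(87455/41279) since 41279 mod 4 = 3, 87455 mod 4 = 3; sign now -1
(87455/41279) = (4897/41279)   [reduce mod 41279]
reciprocity: (4897/41279) = +1·(41279/4897) since 4897 mod 4 = 1, 41279 mod 4 = 3; sign now -1
(41279/4897) = (2103/4897)   [reduce mod 4897]
reciprocity: (2103/4897) = +1·(4897/2103) since 2103 mod 4 = 3, 4897 mod 4 = 1; sign now -1
(4897/2103) = (691/2103)   [reduce mod 2103]
reciprocity: (691/2103) = -1·(2103/691) since 691 mod 4 = 3, 2103 mod 4 = 3; sign now +1
(2103/691) = (30/691)   [reduce mod 691]
30 = 2^1·15; (2/691) = -1 since 691 mod 8 = 3, so (30/691) = (-1)^1·(15/691); sign now -1
reciprocity: (15/691) = -1·(691/15) since 15 mod 4 = 3, 691 mod 4 = 3; sign now +1
(691/15) = (1/15)   [reduce mod 15]
(1/15) = 1; final value = sign = +1

1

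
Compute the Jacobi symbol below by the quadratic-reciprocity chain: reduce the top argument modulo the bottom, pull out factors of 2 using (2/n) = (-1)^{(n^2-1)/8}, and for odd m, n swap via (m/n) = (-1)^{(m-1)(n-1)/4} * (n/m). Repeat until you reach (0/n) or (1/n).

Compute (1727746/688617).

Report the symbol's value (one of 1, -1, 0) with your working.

0

(1727746/688617) = (350512/688617)   [reduce mod 688617]
350512 = 2^4·21907; (2/688617) = +1 since 688617 mod 8 = 1, so (350512/688617) = (+1)^4·(21907/688617); sign now +1
reciprocity: (21907/688617) = +1·(688617/21907) since 21907 mod 4 = 3, 688617 mod 4 = 1; sign now +1
(688617/21907) = (9500/21907)   [reduce mod 21907]
9500 = 2^2·2375; (2/21907) = -1 since 21907 mod 8 = 3, so (9500/21907) = (-1)^2·(2375/21907); sign now +1
reciprocity: (2375/21907) = -1·(21907/2375) since 2375 mod 4 = 3, 21907 mod 4 = 3; sign now -1
(21907/2375) = (532/2375)   [reduce mod 2375]
532 = 2^2·133; (2/2375) = +1 since 2375 mod 8 = 7, so (532/2375) = (+1)^2·(133/2375); sign now -1
reciprocity: (133/2375) = +1·(2375/133) since 133 mod 4 = 1, 2375 mod 4 = 3; sign now -1
(2375/133) = (114/133)   [reduce mod 133]
114 = 2^1·57; (2/133) = -1 since 133 mod 8 = 5, so (114/133) = (-1)^1·(57/133); sign now +1
reciprocity: (57/133) = +1·(133/57) since 57 mod 4 = 1, 133 mod 4 = 1; sign now +1
(133/57) = (19/57)   [reduce mod 57]
reciprocity: (19/57) = +1·(57/19) since 19 mod 4 = 3, 57 mod 4 = 1; sign now +1
(57/19) = (0/19)   [reduce mod 19]
(0/19) = 0   [gcd(a, n) > 1]; final value = 0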